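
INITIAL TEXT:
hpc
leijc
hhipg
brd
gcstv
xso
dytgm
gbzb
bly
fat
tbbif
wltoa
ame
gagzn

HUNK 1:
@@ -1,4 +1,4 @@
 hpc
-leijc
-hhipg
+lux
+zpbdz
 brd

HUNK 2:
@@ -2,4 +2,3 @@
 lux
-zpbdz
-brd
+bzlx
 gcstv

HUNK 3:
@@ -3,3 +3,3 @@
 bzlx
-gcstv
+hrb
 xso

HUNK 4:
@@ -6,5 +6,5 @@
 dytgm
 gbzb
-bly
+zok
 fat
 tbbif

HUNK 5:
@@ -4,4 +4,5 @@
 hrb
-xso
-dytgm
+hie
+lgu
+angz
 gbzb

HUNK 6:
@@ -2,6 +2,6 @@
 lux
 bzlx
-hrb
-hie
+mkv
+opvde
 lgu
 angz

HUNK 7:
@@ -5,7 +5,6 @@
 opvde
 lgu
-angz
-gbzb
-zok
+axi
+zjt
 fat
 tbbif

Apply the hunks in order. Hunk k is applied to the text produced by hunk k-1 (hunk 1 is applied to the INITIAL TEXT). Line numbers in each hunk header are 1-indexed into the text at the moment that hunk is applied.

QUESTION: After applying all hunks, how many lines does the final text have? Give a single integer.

Hunk 1: at line 1 remove [leijc,hhipg] add [lux,zpbdz] -> 14 lines: hpc lux zpbdz brd gcstv xso dytgm gbzb bly fat tbbif wltoa ame gagzn
Hunk 2: at line 2 remove [zpbdz,brd] add [bzlx] -> 13 lines: hpc lux bzlx gcstv xso dytgm gbzb bly fat tbbif wltoa ame gagzn
Hunk 3: at line 3 remove [gcstv] add [hrb] -> 13 lines: hpc lux bzlx hrb xso dytgm gbzb bly fat tbbif wltoa ame gagzn
Hunk 4: at line 6 remove [bly] add [zok] -> 13 lines: hpc lux bzlx hrb xso dytgm gbzb zok fat tbbif wltoa ame gagzn
Hunk 5: at line 4 remove [xso,dytgm] add [hie,lgu,angz] -> 14 lines: hpc lux bzlx hrb hie lgu angz gbzb zok fat tbbif wltoa ame gagzn
Hunk 6: at line 2 remove [hrb,hie] add [mkv,opvde] -> 14 lines: hpc lux bzlx mkv opvde lgu angz gbzb zok fat tbbif wltoa ame gagzn
Hunk 7: at line 5 remove [angz,gbzb,zok] add [axi,zjt] -> 13 lines: hpc lux bzlx mkv opvde lgu axi zjt fat tbbif wltoa ame gagzn
Final line count: 13

Answer: 13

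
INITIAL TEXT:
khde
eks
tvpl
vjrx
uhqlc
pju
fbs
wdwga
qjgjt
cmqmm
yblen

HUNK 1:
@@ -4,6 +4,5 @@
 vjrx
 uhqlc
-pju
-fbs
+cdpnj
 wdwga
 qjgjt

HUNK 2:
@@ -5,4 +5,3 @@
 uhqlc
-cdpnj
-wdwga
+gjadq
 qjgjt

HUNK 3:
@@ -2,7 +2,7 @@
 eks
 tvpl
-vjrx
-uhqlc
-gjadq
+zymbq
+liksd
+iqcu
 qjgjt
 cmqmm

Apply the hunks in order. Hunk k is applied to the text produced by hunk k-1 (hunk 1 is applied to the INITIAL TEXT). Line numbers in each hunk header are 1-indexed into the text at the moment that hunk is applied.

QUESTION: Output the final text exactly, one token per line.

Hunk 1: at line 4 remove [pju,fbs] add [cdpnj] -> 10 lines: khde eks tvpl vjrx uhqlc cdpnj wdwga qjgjt cmqmm yblen
Hunk 2: at line 5 remove [cdpnj,wdwga] add [gjadq] -> 9 lines: khde eks tvpl vjrx uhqlc gjadq qjgjt cmqmm yblen
Hunk 3: at line 2 remove [vjrx,uhqlc,gjadq] add [zymbq,liksd,iqcu] -> 9 lines: khde eks tvpl zymbq liksd iqcu qjgjt cmqmm yblen

Answer: khde
eks
tvpl
zymbq
liksd
iqcu
qjgjt
cmqmm
yblen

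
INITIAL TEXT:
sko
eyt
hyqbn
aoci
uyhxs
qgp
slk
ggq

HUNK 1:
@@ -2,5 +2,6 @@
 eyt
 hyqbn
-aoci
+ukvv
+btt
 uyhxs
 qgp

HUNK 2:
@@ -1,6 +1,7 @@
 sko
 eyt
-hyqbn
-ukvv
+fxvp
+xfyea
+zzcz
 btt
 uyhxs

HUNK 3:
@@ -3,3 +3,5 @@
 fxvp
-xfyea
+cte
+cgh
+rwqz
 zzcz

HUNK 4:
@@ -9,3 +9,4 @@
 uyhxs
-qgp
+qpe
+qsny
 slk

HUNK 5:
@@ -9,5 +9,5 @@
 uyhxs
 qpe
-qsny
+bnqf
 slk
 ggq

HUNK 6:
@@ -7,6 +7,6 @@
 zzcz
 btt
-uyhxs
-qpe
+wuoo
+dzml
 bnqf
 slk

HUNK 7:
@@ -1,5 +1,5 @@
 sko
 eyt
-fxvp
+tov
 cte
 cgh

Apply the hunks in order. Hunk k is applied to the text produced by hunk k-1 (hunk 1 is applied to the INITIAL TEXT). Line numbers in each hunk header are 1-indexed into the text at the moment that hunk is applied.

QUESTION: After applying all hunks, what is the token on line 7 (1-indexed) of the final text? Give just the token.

Answer: zzcz

Derivation:
Hunk 1: at line 2 remove [aoci] add [ukvv,btt] -> 9 lines: sko eyt hyqbn ukvv btt uyhxs qgp slk ggq
Hunk 2: at line 1 remove [hyqbn,ukvv] add [fxvp,xfyea,zzcz] -> 10 lines: sko eyt fxvp xfyea zzcz btt uyhxs qgp slk ggq
Hunk 3: at line 3 remove [xfyea] add [cte,cgh,rwqz] -> 12 lines: sko eyt fxvp cte cgh rwqz zzcz btt uyhxs qgp slk ggq
Hunk 4: at line 9 remove [qgp] add [qpe,qsny] -> 13 lines: sko eyt fxvp cte cgh rwqz zzcz btt uyhxs qpe qsny slk ggq
Hunk 5: at line 9 remove [qsny] add [bnqf] -> 13 lines: sko eyt fxvp cte cgh rwqz zzcz btt uyhxs qpe bnqf slk ggq
Hunk 6: at line 7 remove [uyhxs,qpe] add [wuoo,dzml] -> 13 lines: sko eyt fxvp cte cgh rwqz zzcz btt wuoo dzml bnqf slk ggq
Hunk 7: at line 1 remove [fxvp] add [tov] -> 13 lines: sko eyt tov cte cgh rwqz zzcz btt wuoo dzml bnqf slk ggq
Final line 7: zzcz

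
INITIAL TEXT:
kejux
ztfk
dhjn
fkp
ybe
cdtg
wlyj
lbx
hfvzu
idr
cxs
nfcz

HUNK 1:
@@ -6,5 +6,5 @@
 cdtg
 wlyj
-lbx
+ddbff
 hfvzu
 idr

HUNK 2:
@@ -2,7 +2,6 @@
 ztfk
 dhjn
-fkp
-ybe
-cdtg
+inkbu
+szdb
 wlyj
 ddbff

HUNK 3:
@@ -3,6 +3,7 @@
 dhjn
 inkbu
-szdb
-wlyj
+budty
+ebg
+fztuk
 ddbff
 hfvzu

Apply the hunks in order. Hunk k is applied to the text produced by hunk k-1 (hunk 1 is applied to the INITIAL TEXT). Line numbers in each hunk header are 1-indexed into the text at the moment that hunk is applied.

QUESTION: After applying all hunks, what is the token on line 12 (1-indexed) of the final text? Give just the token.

Hunk 1: at line 6 remove [lbx] add [ddbff] -> 12 lines: kejux ztfk dhjn fkp ybe cdtg wlyj ddbff hfvzu idr cxs nfcz
Hunk 2: at line 2 remove [fkp,ybe,cdtg] add [inkbu,szdb] -> 11 lines: kejux ztfk dhjn inkbu szdb wlyj ddbff hfvzu idr cxs nfcz
Hunk 3: at line 3 remove [szdb,wlyj] add [budty,ebg,fztuk] -> 12 lines: kejux ztfk dhjn inkbu budty ebg fztuk ddbff hfvzu idr cxs nfcz
Final line 12: nfcz

Answer: nfcz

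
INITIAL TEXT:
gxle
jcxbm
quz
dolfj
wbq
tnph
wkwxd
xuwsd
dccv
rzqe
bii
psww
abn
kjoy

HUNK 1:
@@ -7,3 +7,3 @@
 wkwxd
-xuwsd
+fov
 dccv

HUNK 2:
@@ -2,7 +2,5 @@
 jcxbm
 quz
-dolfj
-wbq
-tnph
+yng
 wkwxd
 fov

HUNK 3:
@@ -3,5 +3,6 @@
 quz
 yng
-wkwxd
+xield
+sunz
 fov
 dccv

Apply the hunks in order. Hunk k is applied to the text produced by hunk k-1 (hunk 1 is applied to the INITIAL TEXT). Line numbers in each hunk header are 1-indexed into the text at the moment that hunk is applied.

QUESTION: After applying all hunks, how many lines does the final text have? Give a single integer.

Answer: 13

Derivation:
Hunk 1: at line 7 remove [xuwsd] add [fov] -> 14 lines: gxle jcxbm quz dolfj wbq tnph wkwxd fov dccv rzqe bii psww abn kjoy
Hunk 2: at line 2 remove [dolfj,wbq,tnph] add [yng] -> 12 lines: gxle jcxbm quz yng wkwxd fov dccv rzqe bii psww abn kjoy
Hunk 3: at line 3 remove [wkwxd] add [xield,sunz] -> 13 lines: gxle jcxbm quz yng xield sunz fov dccv rzqe bii psww abn kjoy
Final line count: 13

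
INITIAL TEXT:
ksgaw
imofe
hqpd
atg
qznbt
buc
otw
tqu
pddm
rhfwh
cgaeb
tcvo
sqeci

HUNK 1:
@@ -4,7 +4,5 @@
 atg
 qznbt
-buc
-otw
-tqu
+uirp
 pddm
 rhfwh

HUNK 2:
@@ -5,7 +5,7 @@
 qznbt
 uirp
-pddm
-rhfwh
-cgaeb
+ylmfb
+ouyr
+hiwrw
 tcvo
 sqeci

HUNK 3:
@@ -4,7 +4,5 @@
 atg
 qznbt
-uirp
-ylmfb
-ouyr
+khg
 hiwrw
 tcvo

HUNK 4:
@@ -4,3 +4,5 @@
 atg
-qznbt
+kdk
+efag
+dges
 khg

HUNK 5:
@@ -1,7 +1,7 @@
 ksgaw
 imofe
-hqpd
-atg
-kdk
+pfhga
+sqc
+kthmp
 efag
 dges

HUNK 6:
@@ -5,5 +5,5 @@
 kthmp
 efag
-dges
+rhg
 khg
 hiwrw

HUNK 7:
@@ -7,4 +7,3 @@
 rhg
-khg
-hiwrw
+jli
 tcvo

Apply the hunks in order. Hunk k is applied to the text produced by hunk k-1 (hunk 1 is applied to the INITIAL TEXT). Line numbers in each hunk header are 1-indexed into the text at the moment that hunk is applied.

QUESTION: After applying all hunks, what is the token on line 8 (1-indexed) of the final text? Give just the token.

Hunk 1: at line 4 remove [buc,otw,tqu] add [uirp] -> 11 lines: ksgaw imofe hqpd atg qznbt uirp pddm rhfwh cgaeb tcvo sqeci
Hunk 2: at line 5 remove [pddm,rhfwh,cgaeb] add [ylmfb,ouyr,hiwrw] -> 11 lines: ksgaw imofe hqpd atg qznbt uirp ylmfb ouyr hiwrw tcvo sqeci
Hunk 3: at line 4 remove [uirp,ylmfb,ouyr] add [khg] -> 9 lines: ksgaw imofe hqpd atg qznbt khg hiwrw tcvo sqeci
Hunk 4: at line 4 remove [qznbt] add [kdk,efag,dges] -> 11 lines: ksgaw imofe hqpd atg kdk efag dges khg hiwrw tcvo sqeci
Hunk 5: at line 1 remove [hqpd,atg,kdk] add [pfhga,sqc,kthmp] -> 11 lines: ksgaw imofe pfhga sqc kthmp efag dges khg hiwrw tcvo sqeci
Hunk 6: at line 5 remove [dges] add [rhg] -> 11 lines: ksgaw imofe pfhga sqc kthmp efag rhg khg hiwrw tcvo sqeci
Hunk 7: at line 7 remove [khg,hiwrw] add [jli] -> 10 lines: ksgaw imofe pfhga sqc kthmp efag rhg jli tcvo sqeci
Final line 8: jli

Answer: jli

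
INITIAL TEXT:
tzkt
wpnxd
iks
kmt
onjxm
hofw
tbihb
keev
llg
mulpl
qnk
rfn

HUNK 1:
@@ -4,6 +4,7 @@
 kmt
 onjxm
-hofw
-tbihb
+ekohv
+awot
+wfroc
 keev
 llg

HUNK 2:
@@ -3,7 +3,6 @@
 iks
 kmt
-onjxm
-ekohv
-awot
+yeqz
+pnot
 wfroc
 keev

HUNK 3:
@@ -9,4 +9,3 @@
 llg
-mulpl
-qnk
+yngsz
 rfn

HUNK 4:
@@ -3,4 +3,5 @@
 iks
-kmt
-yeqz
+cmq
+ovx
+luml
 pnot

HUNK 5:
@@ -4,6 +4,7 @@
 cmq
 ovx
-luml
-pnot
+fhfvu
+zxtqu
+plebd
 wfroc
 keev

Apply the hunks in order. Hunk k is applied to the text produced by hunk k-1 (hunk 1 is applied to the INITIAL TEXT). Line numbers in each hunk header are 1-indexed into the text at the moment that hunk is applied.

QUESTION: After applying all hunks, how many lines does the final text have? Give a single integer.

Hunk 1: at line 4 remove [hofw,tbihb] add [ekohv,awot,wfroc] -> 13 lines: tzkt wpnxd iks kmt onjxm ekohv awot wfroc keev llg mulpl qnk rfn
Hunk 2: at line 3 remove [onjxm,ekohv,awot] add [yeqz,pnot] -> 12 lines: tzkt wpnxd iks kmt yeqz pnot wfroc keev llg mulpl qnk rfn
Hunk 3: at line 9 remove [mulpl,qnk] add [yngsz] -> 11 lines: tzkt wpnxd iks kmt yeqz pnot wfroc keev llg yngsz rfn
Hunk 4: at line 3 remove [kmt,yeqz] add [cmq,ovx,luml] -> 12 lines: tzkt wpnxd iks cmq ovx luml pnot wfroc keev llg yngsz rfn
Hunk 5: at line 4 remove [luml,pnot] add [fhfvu,zxtqu,plebd] -> 13 lines: tzkt wpnxd iks cmq ovx fhfvu zxtqu plebd wfroc keev llg yngsz rfn
Final line count: 13

Answer: 13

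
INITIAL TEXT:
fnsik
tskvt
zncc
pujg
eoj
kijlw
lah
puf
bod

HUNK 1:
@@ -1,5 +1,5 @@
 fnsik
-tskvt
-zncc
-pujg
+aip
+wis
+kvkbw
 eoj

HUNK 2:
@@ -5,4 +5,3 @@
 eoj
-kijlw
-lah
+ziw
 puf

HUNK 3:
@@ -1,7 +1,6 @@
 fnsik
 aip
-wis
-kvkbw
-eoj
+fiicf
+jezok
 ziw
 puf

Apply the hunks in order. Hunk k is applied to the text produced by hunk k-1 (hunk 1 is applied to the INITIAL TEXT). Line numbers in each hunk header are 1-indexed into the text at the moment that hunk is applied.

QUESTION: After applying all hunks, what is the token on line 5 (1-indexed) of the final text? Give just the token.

Answer: ziw

Derivation:
Hunk 1: at line 1 remove [tskvt,zncc,pujg] add [aip,wis,kvkbw] -> 9 lines: fnsik aip wis kvkbw eoj kijlw lah puf bod
Hunk 2: at line 5 remove [kijlw,lah] add [ziw] -> 8 lines: fnsik aip wis kvkbw eoj ziw puf bod
Hunk 3: at line 1 remove [wis,kvkbw,eoj] add [fiicf,jezok] -> 7 lines: fnsik aip fiicf jezok ziw puf bod
Final line 5: ziw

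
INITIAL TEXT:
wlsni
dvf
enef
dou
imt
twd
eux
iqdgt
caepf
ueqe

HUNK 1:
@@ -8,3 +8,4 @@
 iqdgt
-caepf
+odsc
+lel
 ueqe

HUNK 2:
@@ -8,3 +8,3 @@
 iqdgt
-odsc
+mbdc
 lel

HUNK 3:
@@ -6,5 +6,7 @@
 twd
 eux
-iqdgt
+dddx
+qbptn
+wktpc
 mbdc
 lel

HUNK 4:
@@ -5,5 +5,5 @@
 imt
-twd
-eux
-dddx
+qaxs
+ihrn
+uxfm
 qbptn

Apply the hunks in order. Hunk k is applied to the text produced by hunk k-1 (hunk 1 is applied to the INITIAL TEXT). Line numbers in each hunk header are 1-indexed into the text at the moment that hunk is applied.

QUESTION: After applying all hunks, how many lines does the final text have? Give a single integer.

Hunk 1: at line 8 remove [caepf] add [odsc,lel] -> 11 lines: wlsni dvf enef dou imt twd eux iqdgt odsc lel ueqe
Hunk 2: at line 8 remove [odsc] add [mbdc] -> 11 lines: wlsni dvf enef dou imt twd eux iqdgt mbdc lel ueqe
Hunk 3: at line 6 remove [iqdgt] add [dddx,qbptn,wktpc] -> 13 lines: wlsni dvf enef dou imt twd eux dddx qbptn wktpc mbdc lel ueqe
Hunk 4: at line 5 remove [twd,eux,dddx] add [qaxs,ihrn,uxfm] -> 13 lines: wlsni dvf enef dou imt qaxs ihrn uxfm qbptn wktpc mbdc lel ueqe
Final line count: 13

Answer: 13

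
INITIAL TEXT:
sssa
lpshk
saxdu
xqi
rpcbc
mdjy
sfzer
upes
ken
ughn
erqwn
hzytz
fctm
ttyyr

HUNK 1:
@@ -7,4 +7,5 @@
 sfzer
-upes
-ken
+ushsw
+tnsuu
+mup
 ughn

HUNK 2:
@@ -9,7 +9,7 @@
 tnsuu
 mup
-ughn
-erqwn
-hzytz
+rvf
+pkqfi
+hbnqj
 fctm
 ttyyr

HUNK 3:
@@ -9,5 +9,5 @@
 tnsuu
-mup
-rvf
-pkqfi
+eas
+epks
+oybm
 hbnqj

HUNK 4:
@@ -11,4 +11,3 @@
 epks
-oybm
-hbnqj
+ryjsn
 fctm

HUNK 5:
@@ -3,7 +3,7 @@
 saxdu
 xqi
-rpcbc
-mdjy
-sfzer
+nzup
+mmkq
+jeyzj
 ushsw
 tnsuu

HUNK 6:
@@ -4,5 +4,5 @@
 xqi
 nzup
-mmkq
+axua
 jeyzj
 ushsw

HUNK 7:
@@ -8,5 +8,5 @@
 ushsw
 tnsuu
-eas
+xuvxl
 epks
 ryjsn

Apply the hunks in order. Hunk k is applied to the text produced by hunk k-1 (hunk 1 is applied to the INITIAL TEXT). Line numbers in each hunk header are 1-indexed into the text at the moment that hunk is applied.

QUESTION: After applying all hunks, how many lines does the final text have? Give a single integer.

Answer: 14

Derivation:
Hunk 1: at line 7 remove [upes,ken] add [ushsw,tnsuu,mup] -> 15 lines: sssa lpshk saxdu xqi rpcbc mdjy sfzer ushsw tnsuu mup ughn erqwn hzytz fctm ttyyr
Hunk 2: at line 9 remove [ughn,erqwn,hzytz] add [rvf,pkqfi,hbnqj] -> 15 lines: sssa lpshk saxdu xqi rpcbc mdjy sfzer ushsw tnsuu mup rvf pkqfi hbnqj fctm ttyyr
Hunk 3: at line 9 remove [mup,rvf,pkqfi] add [eas,epks,oybm] -> 15 lines: sssa lpshk saxdu xqi rpcbc mdjy sfzer ushsw tnsuu eas epks oybm hbnqj fctm ttyyr
Hunk 4: at line 11 remove [oybm,hbnqj] add [ryjsn] -> 14 lines: sssa lpshk saxdu xqi rpcbc mdjy sfzer ushsw tnsuu eas epks ryjsn fctm ttyyr
Hunk 5: at line 3 remove [rpcbc,mdjy,sfzer] add [nzup,mmkq,jeyzj] -> 14 lines: sssa lpshk saxdu xqi nzup mmkq jeyzj ushsw tnsuu eas epks ryjsn fctm ttyyr
Hunk 6: at line 4 remove [mmkq] add [axua] -> 14 lines: sssa lpshk saxdu xqi nzup axua jeyzj ushsw tnsuu eas epks ryjsn fctm ttyyr
Hunk 7: at line 8 remove [eas] add [xuvxl] -> 14 lines: sssa lpshk saxdu xqi nzup axua jeyzj ushsw tnsuu xuvxl epks ryjsn fctm ttyyr
Final line count: 14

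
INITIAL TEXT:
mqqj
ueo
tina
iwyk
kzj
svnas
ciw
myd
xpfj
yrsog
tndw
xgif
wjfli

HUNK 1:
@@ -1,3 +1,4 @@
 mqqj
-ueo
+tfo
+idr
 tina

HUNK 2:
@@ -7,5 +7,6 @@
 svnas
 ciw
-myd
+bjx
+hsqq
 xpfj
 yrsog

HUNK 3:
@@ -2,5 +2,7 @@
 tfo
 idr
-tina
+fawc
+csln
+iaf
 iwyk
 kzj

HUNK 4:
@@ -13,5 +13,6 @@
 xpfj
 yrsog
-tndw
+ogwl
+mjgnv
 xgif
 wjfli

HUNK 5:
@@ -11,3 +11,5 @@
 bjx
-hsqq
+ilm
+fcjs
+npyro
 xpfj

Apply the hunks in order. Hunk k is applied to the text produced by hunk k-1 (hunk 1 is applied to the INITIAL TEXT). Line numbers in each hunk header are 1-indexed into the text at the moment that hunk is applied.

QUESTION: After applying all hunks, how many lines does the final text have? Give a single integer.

Answer: 20

Derivation:
Hunk 1: at line 1 remove [ueo] add [tfo,idr] -> 14 lines: mqqj tfo idr tina iwyk kzj svnas ciw myd xpfj yrsog tndw xgif wjfli
Hunk 2: at line 7 remove [myd] add [bjx,hsqq] -> 15 lines: mqqj tfo idr tina iwyk kzj svnas ciw bjx hsqq xpfj yrsog tndw xgif wjfli
Hunk 3: at line 2 remove [tina] add [fawc,csln,iaf] -> 17 lines: mqqj tfo idr fawc csln iaf iwyk kzj svnas ciw bjx hsqq xpfj yrsog tndw xgif wjfli
Hunk 4: at line 13 remove [tndw] add [ogwl,mjgnv] -> 18 lines: mqqj tfo idr fawc csln iaf iwyk kzj svnas ciw bjx hsqq xpfj yrsog ogwl mjgnv xgif wjfli
Hunk 5: at line 11 remove [hsqq] add [ilm,fcjs,npyro] -> 20 lines: mqqj tfo idr fawc csln iaf iwyk kzj svnas ciw bjx ilm fcjs npyro xpfj yrsog ogwl mjgnv xgif wjfli
Final line count: 20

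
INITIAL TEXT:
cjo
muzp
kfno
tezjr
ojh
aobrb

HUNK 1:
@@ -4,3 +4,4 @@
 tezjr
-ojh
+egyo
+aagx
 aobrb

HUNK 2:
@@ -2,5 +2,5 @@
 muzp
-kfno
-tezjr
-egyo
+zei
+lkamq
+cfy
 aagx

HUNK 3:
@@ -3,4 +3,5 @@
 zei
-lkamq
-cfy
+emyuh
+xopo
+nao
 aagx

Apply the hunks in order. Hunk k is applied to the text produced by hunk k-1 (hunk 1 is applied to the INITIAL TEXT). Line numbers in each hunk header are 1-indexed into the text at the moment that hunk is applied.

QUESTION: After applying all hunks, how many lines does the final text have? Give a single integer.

Hunk 1: at line 4 remove [ojh] add [egyo,aagx] -> 7 lines: cjo muzp kfno tezjr egyo aagx aobrb
Hunk 2: at line 2 remove [kfno,tezjr,egyo] add [zei,lkamq,cfy] -> 7 lines: cjo muzp zei lkamq cfy aagx aobrb
Hunk 3: at line 3 remove [lkamq,cfy] add [emyuh,xopo,nao] -> 8 lines: cjo muzp zei emyuh xopo nao aagx aobrb
Final line count: 8

Answer: 8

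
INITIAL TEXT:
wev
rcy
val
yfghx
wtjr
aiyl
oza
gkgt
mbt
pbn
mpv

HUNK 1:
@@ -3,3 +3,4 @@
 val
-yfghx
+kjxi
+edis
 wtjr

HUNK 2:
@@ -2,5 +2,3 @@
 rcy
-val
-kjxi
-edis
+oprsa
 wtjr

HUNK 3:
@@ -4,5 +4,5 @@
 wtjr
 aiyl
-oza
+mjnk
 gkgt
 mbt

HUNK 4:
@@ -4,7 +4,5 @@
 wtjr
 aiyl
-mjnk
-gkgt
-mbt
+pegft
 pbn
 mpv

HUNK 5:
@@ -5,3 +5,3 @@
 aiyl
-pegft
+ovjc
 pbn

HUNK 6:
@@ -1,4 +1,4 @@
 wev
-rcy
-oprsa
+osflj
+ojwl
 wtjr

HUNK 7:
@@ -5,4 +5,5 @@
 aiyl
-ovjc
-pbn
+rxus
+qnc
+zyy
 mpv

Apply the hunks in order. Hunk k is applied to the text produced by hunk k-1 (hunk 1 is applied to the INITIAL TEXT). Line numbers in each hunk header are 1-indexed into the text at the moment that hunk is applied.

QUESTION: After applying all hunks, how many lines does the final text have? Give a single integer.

Hunk 1: at line 3 remove [yfghx] add [kjxi,edis] -> 12 lines: wev rcy val kjxi edis wtjr aiyl oza gkgt mbt pbn mpv
Hunk 2: at line 2 remove [val,kjxi,edis] add [oprsa] -> 10 lines: wev rcy oprsa wtjr aiyl oza gkgt mbt pbn mpv
Hunk 3: at line 4 remove [oza] add [mjnk] -> 10 lines: wev rcy oprsa wtjr aiyl mjnk gkgt mbt pbn mpv
Hunk 4: at line 4 remove [mjnk,gkgt,mbt] add [pegft] -> 8 lines: wev rcy oprsa wtjr aiyl pegft pbn mpv
Hunk 5: at line 5 remove [pegft] add [ovjc] -> 8 lines: wev rcy oprsa wtjr aiyl ovjc pbn mpv
Hunk 6: at line 1 remove [rcy,oprsa] add [osflj,ojwl] -> 8 lines: wev osflj ojwl wtjr aiyl ovjc pbn mpv
Hunk 7: at line 5 remove [ovjc,pbn] add [rxus,qnc,zyy] -> 9 lines: wev osflj ojwl wtjr aiyl rxus qnc zyy mpv
Final line count: 9

Answer: 9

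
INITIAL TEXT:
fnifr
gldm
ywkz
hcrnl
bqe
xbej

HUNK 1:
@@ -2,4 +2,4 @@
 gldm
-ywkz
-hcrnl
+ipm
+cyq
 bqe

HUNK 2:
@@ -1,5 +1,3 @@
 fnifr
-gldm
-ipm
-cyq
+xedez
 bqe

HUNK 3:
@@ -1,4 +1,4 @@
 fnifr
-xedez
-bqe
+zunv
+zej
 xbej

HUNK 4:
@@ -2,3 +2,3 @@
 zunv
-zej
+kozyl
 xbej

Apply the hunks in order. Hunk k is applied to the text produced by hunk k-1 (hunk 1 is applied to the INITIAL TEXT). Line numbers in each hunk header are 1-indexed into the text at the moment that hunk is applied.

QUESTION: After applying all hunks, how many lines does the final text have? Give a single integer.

Answer: 4

Derivation:
Hunk 1: at line 2 remove [ywkz,hcrnl] add [ipm,cyq] -> 6 lines: fnifr gldm ipm cyq bqe xbej
Hunk 2: at line 1 remove [gldm,ipm,cyq] add [xedez] -> 4 lines: fnifr xedez bqe xbej
Hunk 3: at line 1 remove [xedez,bqe] add [zunv,zej] -> 4 lines: fnifr zunv zej xbej
Hunk 4: at line 2 remove [zej] add [kozyl] -> 4 lines: fnifr zunv kozyl xbej
Final line count: 4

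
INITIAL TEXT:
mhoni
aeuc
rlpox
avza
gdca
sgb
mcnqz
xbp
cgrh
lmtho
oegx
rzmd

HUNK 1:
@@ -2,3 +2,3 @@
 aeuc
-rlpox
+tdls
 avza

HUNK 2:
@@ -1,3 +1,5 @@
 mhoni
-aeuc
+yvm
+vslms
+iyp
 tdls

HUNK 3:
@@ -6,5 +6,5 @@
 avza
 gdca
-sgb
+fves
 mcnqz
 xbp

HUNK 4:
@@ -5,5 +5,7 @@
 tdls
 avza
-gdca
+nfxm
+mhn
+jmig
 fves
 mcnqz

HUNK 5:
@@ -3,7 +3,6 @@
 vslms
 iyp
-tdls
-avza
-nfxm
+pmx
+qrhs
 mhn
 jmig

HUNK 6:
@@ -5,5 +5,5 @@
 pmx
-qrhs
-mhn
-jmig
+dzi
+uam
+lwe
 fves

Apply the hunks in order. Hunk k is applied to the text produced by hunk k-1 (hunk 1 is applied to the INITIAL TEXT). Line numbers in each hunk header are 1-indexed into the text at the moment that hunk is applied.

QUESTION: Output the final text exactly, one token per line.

Answer: mhoni
yvm
vslms
iyp
pmx
dzi
uam
lwe
fves
mcnqz
xbp
cgrh
lmtho
oegx
rzmd

Derivation:
Hunk 1: at line 2 remove [rlpox] add [tdls] -> 12 lines: mhoni aeuc tdls avza gdca sgb mcnqz xbp cgrh lmtho oegx rzmd
Hunk 2: at line 1 remove [aeuc] add [yvm,vslms,iyp] -> 14 lines: mhoni yvm vslms iyp tdls avza gdca sgb mcnqz xbp cgrh lmtho oegx rzmd
Hunk 3: at line 6 remove [sgb] add [fves] -> 14 lines: mhoni yvm vslms iyp tdls avza gdca fves mcnqz xbp cgrh lmtho oegx rzmd
Hunk 4: at line 5 remove [gdca] add [nfxm,mhn,jmig] -> 16 lines: mhoni yvm vslms iyp tdls avza nfxm mhn jmig fves mcnqz xbp cgrh lmtho oegx rzmd
Hunk 5: at line 3 remove [tdls,avza,nfxm] add [pmx,qrhs] -> 15 lines: mhoni yvm vslms iyp pmx qrhs mhn jmig fves mcnqz xbp cgrh lmtho oegx rzmd
Hunk 6: at line 5 remove [qrhs,mhn,jmig] add [dzi,uam,lwe] -> 15 lines: mhoni yvm vslms iyp pmx dzi uam lwe fves mcnqz xbp cgrh lmtho oegx rzmd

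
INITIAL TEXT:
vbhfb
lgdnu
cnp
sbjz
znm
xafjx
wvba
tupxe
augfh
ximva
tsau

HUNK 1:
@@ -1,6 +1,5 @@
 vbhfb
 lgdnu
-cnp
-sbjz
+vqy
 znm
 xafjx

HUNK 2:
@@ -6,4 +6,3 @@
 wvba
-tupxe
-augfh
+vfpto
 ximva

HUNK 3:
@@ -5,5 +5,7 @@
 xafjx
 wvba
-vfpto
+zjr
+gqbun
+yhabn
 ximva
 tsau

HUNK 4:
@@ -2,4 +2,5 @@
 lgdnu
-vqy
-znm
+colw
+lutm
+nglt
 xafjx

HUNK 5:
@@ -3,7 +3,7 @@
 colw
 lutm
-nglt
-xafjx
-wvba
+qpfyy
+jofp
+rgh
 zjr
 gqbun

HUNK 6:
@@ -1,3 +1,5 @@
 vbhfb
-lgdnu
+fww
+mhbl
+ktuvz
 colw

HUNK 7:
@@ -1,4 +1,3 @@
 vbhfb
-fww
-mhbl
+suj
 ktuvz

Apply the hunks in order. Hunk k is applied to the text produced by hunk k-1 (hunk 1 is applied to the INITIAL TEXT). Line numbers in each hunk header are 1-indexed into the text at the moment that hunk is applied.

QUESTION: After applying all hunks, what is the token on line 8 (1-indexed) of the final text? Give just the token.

Hunk 1: at line 1 remove [cnp,sbjz] add [vqy] -> 10 lines: vbhfb lgdnu vqy znm xafjx wvba tupxe augfh ximva tsau
Hunk 2: at line 6 remove [tupxe,augfh] add [vfpto] -> 9 lines: vbhfb lgdnu vqy znm xafjx wvba vfpto ximva tsau
Hunk 3: at line 5 remove [vfpto] add [zjr,gqbun,yhabn] -> 11 lines: vbhfb lgdnu vqy znm xafjx wvba zjr gqbun yhabn ximva tsau
Hunk 4: at line 2 remove [vqy,znm] add [colw,lutm,nglt] -> 12 lines: vbhfb lgdnu colw lutm nglt xafjx wvba zjr gqbun yhabn ximva tsau
Hunk 5: at line 3 remove [nglt,xafjx,wvba] add [qpfyy,jofp,rgh] -> 12 lines: vbhfb lgdnu colw lutm qpfyy jofp rgh zjr gqbun yhabn ximva tsau
Hunk 6: at line 1 remove [lgdnu] add [fww,mhbl,ktuvz] -> 14 lines: vbhfb fww mhbl ktuvz colw lutm qpfyy jofp rgh zjr gqbun yhabn ximva tsau
Hunk 7: at line 1 remove [fww,mhbl] add [suj] -> 13 lines: vbhfb suj ktuvz colw lutm qpfyy jofp rgh zjr gqbun yhabn ximva tsau
Final line 8: rgh

Answer: rgh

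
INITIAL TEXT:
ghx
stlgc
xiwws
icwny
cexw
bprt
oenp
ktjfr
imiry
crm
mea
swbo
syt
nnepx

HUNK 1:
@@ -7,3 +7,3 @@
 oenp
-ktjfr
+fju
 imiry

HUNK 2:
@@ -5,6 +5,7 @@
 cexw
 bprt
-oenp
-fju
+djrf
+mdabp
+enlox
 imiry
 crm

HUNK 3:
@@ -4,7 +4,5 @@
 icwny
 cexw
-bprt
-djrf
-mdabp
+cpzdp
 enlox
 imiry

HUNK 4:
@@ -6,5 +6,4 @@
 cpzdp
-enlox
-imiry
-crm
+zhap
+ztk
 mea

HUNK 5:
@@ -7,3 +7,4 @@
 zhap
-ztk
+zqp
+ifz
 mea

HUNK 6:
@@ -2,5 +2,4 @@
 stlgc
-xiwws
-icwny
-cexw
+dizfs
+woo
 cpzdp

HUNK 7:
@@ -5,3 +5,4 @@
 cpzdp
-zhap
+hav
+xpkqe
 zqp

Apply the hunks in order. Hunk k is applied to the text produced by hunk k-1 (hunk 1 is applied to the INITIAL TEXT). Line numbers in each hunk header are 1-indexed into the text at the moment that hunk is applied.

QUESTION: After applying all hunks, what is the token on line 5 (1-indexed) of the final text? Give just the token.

Answer: cpzdp

Derivation:
Hunk 1: at line 7 remove [ktjfr] add [fju] -> 14 lines: ghx stlgc xiwws icwny cexw bprt oenp fju imiry crm mea swbo syt nnepx
Hunk 2: at line 5 remove [oenp,fju] add [djrf,mdabp,enlox] -> 15 lines: ghx stlgc xiwws icwny cexw bprt djrf mdabp enlox imiry crm mea swbo syt nnepx
Hunk 3: at line 4 remove [bprt,djrf,mdabp] add [cpzdp] -> 13 lines: ghx stlgc xiwws icwny cexw cpzdp enlox imiry crm mea swbo syt nnepx
Hunk 4: at line 6 remove [enlox,imiry,crm] add [zhap,ztk] -> 12 lines: ghx stlgc xiwws icwny cexw cpzdp zhap ztk mea swbo syt nnepx
Hunk 5: at line 7 remove [ztk] add [zqp,ifz] -> 13 lines: ghx stlgc xiwws icwny cexw cpzdp zhap zqp ifz mea swbo syt nnepx
Hunk 6: at line 2 remove [xiwws,icwny,cexw] add [dizfs,woo] -> 12 lines: ghx stlgc dizfs woo cpzdp zhap zqp ifz mea swbo syt nnepx
Hunk 7: at line 5 remove [zhap] add [hav,xpkqe] -> 13 lines: ghx stlgc dizfs woo cpzdp hav xpkqe zqp ifz mea swbo syt nnepx
Final line 5: cpzdp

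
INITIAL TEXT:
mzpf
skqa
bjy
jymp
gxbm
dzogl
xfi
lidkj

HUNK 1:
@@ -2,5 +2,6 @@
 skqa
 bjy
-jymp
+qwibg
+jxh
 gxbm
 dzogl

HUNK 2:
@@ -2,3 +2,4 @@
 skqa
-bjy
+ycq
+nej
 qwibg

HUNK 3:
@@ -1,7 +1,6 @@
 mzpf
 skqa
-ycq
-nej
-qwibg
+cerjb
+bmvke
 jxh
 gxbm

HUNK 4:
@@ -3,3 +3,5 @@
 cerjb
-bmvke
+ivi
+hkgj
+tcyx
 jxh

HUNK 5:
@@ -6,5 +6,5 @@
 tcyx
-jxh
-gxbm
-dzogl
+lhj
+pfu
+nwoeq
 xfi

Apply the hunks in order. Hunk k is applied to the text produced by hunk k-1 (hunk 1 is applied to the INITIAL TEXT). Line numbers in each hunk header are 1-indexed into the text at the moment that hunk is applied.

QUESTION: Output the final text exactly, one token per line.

Hunk 1: at line 2 remove [jymp] add [qwibg,jxh] -> 9 lines: mzpf skqa bjy qwibg jxh gxbm dzogl xfi lidkj
Hunk 2: at line 2 remove [bjy] add [ycq,nej] -> 10 lines: mzpf skqa ycq nej qwibg jxh gxbm dzogl xfi lidkj
Hunk 3: at line 1 remove [ycq,nej,qwibg] add [cerjb,bmvke] -> 9 lines: mzpf skqa cerjb bmvke jxh gxbm dzogl xfi lidkj
Hunk 4: at line 3 remove [bmvke] add [ivi,hkgj,tcyx] -> 11 lines: mzpf skqa cerjb ivi hkgj tcyx jxh gxbm dzogl xfi lidkj
Hunk 5: at line 6 remove [jxh,gxbm,dzogl] add [lhj,pfu,nwoeq] -> 11 lines: mzpf skqa cerjb ivi hkgj tcyx lhj pfu nwoeq xfi lidkj

Answer: mzpf
skqa
cerjb
ivi
hkgj
tcyx
lhj
pfu
nwoeq
xfi
lidkj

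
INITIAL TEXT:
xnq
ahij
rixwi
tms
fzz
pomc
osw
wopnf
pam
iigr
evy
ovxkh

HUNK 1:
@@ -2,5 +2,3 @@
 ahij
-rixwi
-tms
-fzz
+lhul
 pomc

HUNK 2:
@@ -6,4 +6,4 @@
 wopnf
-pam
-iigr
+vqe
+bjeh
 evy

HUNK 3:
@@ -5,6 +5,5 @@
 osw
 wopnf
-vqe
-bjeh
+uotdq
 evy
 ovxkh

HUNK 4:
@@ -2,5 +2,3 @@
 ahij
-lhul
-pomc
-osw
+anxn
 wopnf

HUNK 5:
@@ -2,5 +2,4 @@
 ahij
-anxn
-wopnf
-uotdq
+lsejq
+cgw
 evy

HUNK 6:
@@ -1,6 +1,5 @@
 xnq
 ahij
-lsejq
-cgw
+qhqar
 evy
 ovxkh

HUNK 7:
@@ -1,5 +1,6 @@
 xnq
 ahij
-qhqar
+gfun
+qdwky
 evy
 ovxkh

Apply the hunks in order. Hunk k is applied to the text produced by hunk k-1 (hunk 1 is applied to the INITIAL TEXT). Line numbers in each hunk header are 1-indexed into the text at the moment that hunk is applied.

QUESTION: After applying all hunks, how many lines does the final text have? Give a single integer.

Answer: 6

Derivation:
Hunk 1: at line 2 remove [rixwi,tms,fzz] add [lhul] -> 10 lines: xnq ahij lhul pomc osw wopnf pam iigr evy ovxkh
Hunk 2: at line 6 remove [pam,iigr] add [vqe,bjeh] -> 10 lines: xnq ahij lhul pomc osw wopnf vqe bjeh evy ovxkh
Hunk 3: at line 5 remove [vqe,bjeh] add [uotdq] -> 9 lines: xnq ahij lhul pomc osw wopnf uotdq evy ovxkh
Hunk 4: at line 2 remove [lhul,pomc,osw] add [anxn] -> 7 lines: xnq ahij anxn wopnf uotdq evy ovxkh
Hunk 5: at line 2 remove [anxn,wopnf,uotdq] add [lsejq,cgw] -> 6 lines: xnq ahij lsejq cgw evy ovxkh
Hunk 6: at line 1 remove [lsejq,cgw] add [qhqar] -> 5 lines: xnq ahij qhqar evy ovxkh
Hunk 7: at line 1 remove [qhqar] add [gfun,qdwky] -> 6 lines: xnq ahij gfun qdwky evy ovxkh
Final line count: 6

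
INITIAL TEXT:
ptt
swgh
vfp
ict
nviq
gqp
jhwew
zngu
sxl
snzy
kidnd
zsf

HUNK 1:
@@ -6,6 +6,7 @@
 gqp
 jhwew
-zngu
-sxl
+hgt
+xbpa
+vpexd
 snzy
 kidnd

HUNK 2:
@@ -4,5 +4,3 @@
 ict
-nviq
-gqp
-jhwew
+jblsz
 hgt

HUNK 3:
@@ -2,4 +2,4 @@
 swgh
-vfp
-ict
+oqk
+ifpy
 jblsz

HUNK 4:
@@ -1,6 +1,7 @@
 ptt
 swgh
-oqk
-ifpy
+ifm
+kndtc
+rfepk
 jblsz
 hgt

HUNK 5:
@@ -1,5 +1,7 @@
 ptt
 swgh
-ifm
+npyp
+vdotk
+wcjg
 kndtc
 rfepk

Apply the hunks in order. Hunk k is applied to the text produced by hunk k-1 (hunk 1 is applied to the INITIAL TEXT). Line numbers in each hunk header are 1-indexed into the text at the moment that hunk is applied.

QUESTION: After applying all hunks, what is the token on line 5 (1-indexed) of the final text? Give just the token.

Answer: wcjg

Derivation:
Hunk 1: at line 6 remove [zngu,sxl] add [hgt,xbpa,vpexd] -> 13 lines: ptt swgh vfp ict nviq gqp jhwew hgt xbpa vpexd snzy kidnd zsf
Hunk 2: at line 4 remove [nviq,gqp,jhwew] add [jblsz] -> 11 lines: ptt swgh vfp ict jblsz hgt xbpa vpexd snzy kidnd zsf
Hunk 3: at line 2 remove [vfp,ict] add [oqk,ifpy] -> 11 lines: ptt swgh oqk ifpy jblsz hgt xbpa vpexd snzy kidnd zsf
Hunk 4: at line 1 remove [oqk,ifpy] add [ifm,kndtc,rfepk] -> 12 lines: ptt swgh ifm kndtc rfepk jblsz hgt xbpa vpexd snzy kidnd zsf
Hunk 5: at line 1 remove [ifm] add [npyp,vdotk,wcjg] -> 14 lines: ptt swgh npyp vdotk wcjg kndtc rfepk jblsz hgt xbpa vpexd snzy kidnd zsf
Final line 5: wcjg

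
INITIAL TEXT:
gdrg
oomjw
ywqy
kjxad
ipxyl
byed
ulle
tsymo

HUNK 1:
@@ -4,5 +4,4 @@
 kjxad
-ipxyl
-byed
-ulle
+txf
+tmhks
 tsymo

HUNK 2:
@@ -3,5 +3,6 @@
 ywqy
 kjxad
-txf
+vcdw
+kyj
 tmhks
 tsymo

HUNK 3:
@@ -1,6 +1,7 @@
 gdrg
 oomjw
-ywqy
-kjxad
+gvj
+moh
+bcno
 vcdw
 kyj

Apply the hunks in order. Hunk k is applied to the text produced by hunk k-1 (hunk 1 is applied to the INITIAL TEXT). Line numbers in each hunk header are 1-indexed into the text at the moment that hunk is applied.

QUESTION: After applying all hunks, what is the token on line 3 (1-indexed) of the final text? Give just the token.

Answer: gvj

Derivation:
Hunk 1: at line 4 remove [ipxyl,byed,ulle] add [txf,tmhks] -> 7 lines: gdrg oomjw ywqy kjxad txf tmhks tsymo
Hunk 2: at line 3 remove [txf] add [vcdw,kyj] -> 8 lines: gdrg oomjw ywqy kjxad vcdw kyj tmhks tsymo
Hunk 3: at line 1 remove [ywqy,kjxad] add [gvj,moh,bcno] -> 9 lines: gdrg oomjw gvj moh bcno vcdw kyj tmhks tsymo
Final line 3: gvj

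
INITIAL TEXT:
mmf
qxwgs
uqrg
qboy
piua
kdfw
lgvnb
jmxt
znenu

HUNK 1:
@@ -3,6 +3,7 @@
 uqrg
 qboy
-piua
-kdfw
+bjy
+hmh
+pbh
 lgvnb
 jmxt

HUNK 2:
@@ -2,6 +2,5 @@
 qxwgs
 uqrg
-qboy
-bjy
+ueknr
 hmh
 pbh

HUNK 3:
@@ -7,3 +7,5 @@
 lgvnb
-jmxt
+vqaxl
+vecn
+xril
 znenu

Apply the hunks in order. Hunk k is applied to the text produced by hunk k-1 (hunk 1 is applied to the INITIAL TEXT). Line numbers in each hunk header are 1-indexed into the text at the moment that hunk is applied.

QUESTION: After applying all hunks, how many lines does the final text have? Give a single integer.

Hunk 1: at line 3 remove [piua,kdfw] add [bjy,hmh,pbh] -> 10 lines: mmf qxwgs uqrg qboy bjy hmh pbh lgvnb jmxt znenu
Hunk 2: at line 2 remove [qboy,bjy] add [ueknr] -> 9 lines: mmf qxwgs uqrg ueknr hmh pbh lgvnb jmxt znenu
Hunk 3: at line 7 remove [jmxt] add [vqaxl,vecn,xril] -> 11 lines: mmf qxwgs uqrg ueknr hmh pbh lgvnb vqaxl vecn xril znenu
Final line count: 11

Answer: 11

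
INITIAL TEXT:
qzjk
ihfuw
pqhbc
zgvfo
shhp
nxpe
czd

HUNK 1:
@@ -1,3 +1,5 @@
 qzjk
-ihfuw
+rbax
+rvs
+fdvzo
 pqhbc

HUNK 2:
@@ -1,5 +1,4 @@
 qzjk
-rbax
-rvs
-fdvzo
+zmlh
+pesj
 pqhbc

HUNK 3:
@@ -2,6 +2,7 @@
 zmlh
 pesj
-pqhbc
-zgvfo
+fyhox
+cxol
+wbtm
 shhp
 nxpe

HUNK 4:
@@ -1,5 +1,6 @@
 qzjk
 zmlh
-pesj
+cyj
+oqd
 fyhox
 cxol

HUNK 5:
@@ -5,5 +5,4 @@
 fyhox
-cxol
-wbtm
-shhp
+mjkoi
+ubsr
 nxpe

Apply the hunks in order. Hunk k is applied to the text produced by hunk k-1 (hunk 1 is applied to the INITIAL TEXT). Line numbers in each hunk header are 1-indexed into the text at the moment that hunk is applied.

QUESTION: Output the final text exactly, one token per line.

Hunk 1: at line 1 remove [ihfuw] add [rbax,rvs,fdvzo] -> 9 lines: qzjk rbax rvs fdvzo pqhbc zgvfo shhp nxpe czd
Hunk 2: at line 1 remove [rbax,rvs,fdvzo] add [zmlh,pesj] -> 8 lines: qzjk zmlh pesj pqhbc zgvfo shhp nxpe czd
Hunk 3: at line 2 remove [pqhbc,zgvfo] add [fyhox,cxol,wbtm] -> 9 lines: qzjk zmlh pesj fyhox cxol wbtm shhp nxpe czd
Hunk 4: at line 1 remove [pesj] add [cyj,oqd] -> 10 lines: qzjk zmlh cyj oqd fyhox cxol wbtm shhp nxpe czd
Hunk 5: at line 5 remove [cxol,wbtm,shhp] add [mjkoi,ubsr] -> 9 lines: qzjk zmlh cyj oqd fyhox mjkoi ubsr nxpe czd

Answer: qzjk
zmlh
cyj
oqd
fyhox
mjkoi
ubsr
nxpe
czd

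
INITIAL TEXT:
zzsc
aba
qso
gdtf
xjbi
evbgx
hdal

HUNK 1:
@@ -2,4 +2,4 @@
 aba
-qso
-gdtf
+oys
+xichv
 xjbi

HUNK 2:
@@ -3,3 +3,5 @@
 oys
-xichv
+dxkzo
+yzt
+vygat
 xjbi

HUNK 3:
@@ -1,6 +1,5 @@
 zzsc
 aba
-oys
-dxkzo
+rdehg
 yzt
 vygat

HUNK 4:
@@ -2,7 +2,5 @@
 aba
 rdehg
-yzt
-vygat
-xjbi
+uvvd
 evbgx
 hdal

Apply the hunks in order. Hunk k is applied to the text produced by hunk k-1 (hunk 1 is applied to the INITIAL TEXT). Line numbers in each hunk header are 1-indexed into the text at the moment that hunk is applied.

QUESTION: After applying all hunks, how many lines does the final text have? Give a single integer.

Hunk 1: at line 2 remove [qso,gdtf] add [oys,xichv] -> 7 lines: zzsc aba oys xichv xjbi evbgx hdal
Hunk 2: at line 3 remove [xichv] add [dxkzo,yzt,vygat] -> 9 lines: zzsc aba oys dxkzo yzt vygat xjbi evbgx hdal
Hunk 3: at line 1 remove [oys,dxkzo] add [rdehg] -> 8 lines: zzsc aba rdehg yzt vygat xjbi evbgx hdal
Hunk 4: at line 2 remove [yzt,vygat,xjbi] add [uvvd] -> 6 lines: zzsc aba rdehg uvvd evbgx hdal
Final line count: 6

Answer: 6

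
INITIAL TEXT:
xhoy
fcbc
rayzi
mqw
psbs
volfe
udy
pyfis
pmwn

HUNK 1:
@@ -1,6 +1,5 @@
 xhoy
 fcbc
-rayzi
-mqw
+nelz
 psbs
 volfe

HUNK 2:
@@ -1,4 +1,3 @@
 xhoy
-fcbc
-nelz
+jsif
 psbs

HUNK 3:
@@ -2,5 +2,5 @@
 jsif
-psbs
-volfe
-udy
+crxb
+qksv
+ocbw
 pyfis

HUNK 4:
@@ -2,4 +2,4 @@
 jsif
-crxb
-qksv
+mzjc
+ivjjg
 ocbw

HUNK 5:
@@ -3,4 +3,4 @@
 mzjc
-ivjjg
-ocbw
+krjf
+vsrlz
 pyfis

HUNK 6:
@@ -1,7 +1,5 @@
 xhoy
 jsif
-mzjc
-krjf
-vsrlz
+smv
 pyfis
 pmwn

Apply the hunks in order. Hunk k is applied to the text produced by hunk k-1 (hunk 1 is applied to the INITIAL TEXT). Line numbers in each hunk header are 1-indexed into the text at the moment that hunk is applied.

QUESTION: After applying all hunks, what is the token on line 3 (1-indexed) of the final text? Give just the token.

Hunk 1: at line 1 remove [rayzi,mqw] add [nelz] -> 8 lines: xhoy fcbc nelz psbs volfe udy pyfis pmwn
Hunk 2: at line 1 remove [fcbc,nelz] add [jsif] -> 7 lines: xhoy jsif psbs volfe udy pyfis pmwn
Hunk 3: at line 2 remove [psbs,volfe,udy] add [crxb,qksv,ocbw] -> 7 lines: xhoy jsif crxb qksv ocbw pyfis pmwn
Hunk 4: at line 2 remove [crxb,qksv] add [mzjc,ivjjg] -> 7 lines: xhoy jsif mzjc ivjjg ocbw pyfis pmwn
Hunk 5: at line 3 remove [ivjjg,ocbw] add [krjf,vsrlz] -> 7 lines: xhoy jsif mzjc krjf vsrlz pyfis pmwn
Hunk 6: at line 1 remove [mzjc,krjf,vsrlz] add [smv] -> 5 lines: xhoy jsif smv pyfis pmwn
Final line 3: smv

Answer: smv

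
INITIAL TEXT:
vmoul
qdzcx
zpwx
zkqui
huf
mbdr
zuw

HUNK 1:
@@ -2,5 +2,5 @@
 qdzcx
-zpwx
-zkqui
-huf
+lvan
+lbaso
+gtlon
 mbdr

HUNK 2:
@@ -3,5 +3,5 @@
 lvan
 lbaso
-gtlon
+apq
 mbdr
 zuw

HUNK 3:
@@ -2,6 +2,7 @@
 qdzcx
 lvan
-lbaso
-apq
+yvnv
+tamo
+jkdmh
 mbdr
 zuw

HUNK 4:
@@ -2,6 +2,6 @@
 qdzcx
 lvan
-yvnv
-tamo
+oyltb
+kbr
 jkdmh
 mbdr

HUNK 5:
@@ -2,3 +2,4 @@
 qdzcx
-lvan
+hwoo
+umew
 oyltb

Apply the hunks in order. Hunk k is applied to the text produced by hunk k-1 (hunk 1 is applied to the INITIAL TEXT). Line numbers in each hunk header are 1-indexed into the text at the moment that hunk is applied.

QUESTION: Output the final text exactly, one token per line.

Hunk 1: at line 2 remove [zpwx,zkqui,huf] add [lvan,lbaso,gtlon] -> 7 lines: vmoul qdzcx lvan lbaso gtlon mbdr zuw
Hunk 2: at line 3 remove [gtlon] add [apq] -> 7 lines: vmoul qdzcx lvan lbaso apq mbdr zuw
Hunk 3: at line 2 remove [lbaso,apq] add [yvnv,tamo,jkdmh] -> 8 lines: vmoul qdzcx lvan yvnv tamo jkdmh mbdr zuw
Hunk 4: at line 2 remove [yvnv,tamo] add [oyltb,kbr] -> 8 lines: vmoul qdzcx lvan oyltb kbr jkdmh mbdr zuw
Hunk 5: at line 2 remove [lvan] add [hwoo,umew] -> 9 lines: vmoul qdzcx hwoo umew oyltb kbr jkdmh mbdr zuw

Answer: vmoul
qdzcx
hwoo
umew
oyltb
kbr
jkdmh
mbdr
zuw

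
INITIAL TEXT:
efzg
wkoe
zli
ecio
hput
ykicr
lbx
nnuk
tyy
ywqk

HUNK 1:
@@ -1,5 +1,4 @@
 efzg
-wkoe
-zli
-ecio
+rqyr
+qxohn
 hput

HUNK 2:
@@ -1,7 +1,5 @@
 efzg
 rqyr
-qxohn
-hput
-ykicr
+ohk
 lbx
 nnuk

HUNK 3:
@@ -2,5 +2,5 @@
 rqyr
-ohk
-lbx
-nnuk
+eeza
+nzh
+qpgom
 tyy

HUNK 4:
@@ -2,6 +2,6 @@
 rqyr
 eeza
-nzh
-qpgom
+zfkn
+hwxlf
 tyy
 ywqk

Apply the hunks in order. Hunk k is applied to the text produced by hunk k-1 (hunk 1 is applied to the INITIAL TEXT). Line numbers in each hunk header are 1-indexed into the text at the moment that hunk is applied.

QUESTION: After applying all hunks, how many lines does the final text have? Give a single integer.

Hunk 1: at line 1 remove [wkoe,zli,ecio] add [rqyr,qxohn] -> 9 lines: efzg rqyr qxohn hput ykicr lbx nnuk tyy ywqk
Hunk 2: at line 1 remove [qxohn,hput,ykicr] add [ohk] -> 7 lines: efzg rqyr ohk lbx nnuk tyy ywqk
Hunk 3: at line 2 remove [ohk,lbx,nnuk] add [eeza,nzh,qpgom] -> 7 lines: efzg rqyr eeza nzh qpgom tyy ywqk
Hunk 4: at line 2 remove [nzh,qpgom] add [zfkn,hwxlf] -> 7 lines: efzg rqyr eeza zfkn hwxlf tyy ywqk
Final line count: 7

Answer: 7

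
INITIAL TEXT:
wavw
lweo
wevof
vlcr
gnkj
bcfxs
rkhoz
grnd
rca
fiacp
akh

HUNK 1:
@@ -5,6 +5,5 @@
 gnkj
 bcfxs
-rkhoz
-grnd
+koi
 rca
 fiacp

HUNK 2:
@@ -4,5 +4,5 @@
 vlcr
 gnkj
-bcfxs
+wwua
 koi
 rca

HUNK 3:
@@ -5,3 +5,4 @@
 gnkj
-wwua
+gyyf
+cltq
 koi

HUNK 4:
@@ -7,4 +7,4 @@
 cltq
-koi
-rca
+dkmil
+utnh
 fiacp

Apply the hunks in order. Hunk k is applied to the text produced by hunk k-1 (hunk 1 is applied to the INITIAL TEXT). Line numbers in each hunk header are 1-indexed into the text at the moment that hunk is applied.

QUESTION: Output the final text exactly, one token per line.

Hunk 1: at line 5 remove [rkhoz,grnd] add [koi] -> 10 lines: wavw lweo wevof vlcr gnkj bcfxs koi rca fiacp akh
Hunk 2: at line 4 remove [bcfxs] add [wwua] -> 10 lines: wavw lweo wevof vlcr gnkj wwua koi rca fiacp akh
Hunk 3: at line 5 remove [wwua] add [gyyf,cltq] -> 11 lines: wavw lweo wevof vlcr gnkj gyyf cltq koi rca fiacp akh
Hunk 4: at line 7 remove [koi,rca] add [dkmil,utnh] -> 11 lines: wavw lweo wevof vlcr gnkj gyyf cltq dkmil utnh fiacp akh

Answer: wavw
lweo
wevof
vlcr
gnkj
gyyf
cltq
dkmil
utnh
fiacp
akh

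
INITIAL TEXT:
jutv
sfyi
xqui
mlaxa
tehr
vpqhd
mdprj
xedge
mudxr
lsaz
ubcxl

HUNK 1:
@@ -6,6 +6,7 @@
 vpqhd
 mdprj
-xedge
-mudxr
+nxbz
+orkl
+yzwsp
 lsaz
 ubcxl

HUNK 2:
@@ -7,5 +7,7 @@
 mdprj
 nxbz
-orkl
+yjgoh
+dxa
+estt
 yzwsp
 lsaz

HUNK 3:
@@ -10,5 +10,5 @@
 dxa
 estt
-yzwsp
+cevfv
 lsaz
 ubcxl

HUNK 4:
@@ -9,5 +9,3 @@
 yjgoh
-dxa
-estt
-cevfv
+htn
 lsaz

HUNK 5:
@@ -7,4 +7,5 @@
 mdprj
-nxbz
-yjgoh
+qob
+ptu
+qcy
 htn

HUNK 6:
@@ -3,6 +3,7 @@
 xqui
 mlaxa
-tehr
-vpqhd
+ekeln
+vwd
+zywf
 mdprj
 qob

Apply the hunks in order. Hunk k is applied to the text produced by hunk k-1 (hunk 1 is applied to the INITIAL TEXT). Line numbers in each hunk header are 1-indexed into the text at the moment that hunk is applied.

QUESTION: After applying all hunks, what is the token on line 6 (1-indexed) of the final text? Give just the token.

Answer: vwd

Derivation:
Hunk 1: at line 6 remove [xedge,mudxr] add [nxbz,orkl,yzwsp] -> 12 lines: jutv sfyi xqui mlaxa tehr vpqhd mdprj nxbz orkl yzwsp lsaz ubcxl
Hunk 2: at line 7 remove [orkl] add [yjgoh,dxa,estt] -> 14 lines: jutv sfyi xqui mlaxa tehr vpqhd mdprj nxbz yjgoh dxa estt yzwsp lsaz ubcxl
Hunk 3: at line 10 remove [yzwsp] add [cevfv] -> 14 lines: jutv sfyi xqui mlaxa tehr vpqhd mdprj nxbz yjgoh dxa estt cevfv lsaz ubcxl
Hunk 4: at line 9 remove [dxa,estt,cevfv] add [htn] -> 12 lines: jutv sfyi xqui mlaxa tehr vpqhd mdprj nxbz yjgoh htn lsaz ubcxl
Hunk 5: at line 7 remove [nxbz,yjgoh] add [qob,ptu,qcy] -> 13 lines: jutv sfyi xqui mlaxa tehr vpqhd mdprj qob ptu qcy htn lsaz ubcxl
Hunk 6: at line 3 remove [tehr,vpqhd] add [ekeln,vwd,zywf] -> 14 lines: jutv sfyi xqui mlaxa ekeln vwd zywf mdprj qob ptu qcy htn lsaz ubcxl
Final line 6: vwd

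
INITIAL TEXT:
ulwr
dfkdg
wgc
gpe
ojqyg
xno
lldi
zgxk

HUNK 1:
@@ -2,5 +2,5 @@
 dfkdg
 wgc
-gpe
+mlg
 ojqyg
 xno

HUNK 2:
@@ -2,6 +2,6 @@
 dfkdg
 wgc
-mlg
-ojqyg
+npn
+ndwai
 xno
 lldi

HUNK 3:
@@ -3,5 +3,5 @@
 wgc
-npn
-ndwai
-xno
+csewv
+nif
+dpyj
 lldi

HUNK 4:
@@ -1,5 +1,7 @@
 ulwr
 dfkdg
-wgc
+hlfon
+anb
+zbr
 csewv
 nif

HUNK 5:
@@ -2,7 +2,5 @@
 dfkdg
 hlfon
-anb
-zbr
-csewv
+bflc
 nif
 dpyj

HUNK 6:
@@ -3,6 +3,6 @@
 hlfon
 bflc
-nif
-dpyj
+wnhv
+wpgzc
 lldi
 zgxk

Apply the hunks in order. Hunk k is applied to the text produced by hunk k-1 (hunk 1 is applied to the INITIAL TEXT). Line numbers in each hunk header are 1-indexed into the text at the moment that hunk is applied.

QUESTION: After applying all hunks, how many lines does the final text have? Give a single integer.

Answer: 8

Derivation:
Hunk 1: at line 2 remove [gpe] add [mlg] -> 8 lines: ulwr dfkdg wgc mlg ojqyg xno lldi zgxk
Hunk 2: at line 2 remove [mlg,ojqyg] add [npn,ndwai] -> 8 lines: ulwr dfkdg wgc npn ndwai xno lldi zgxk
Hunk 3: at line 3 remove [npn,ndwai,xno] add [csewv,nif,dpyj] -> 8 lines: ulwr dfkdg wgc csewv nif dpyj lldi zgxk
Hunk 4: at line 1 remove [wgc] add [hlfon,anb,zbr] -> 10 lines: ulwr dfkdg hlfon anb zbr csewv nif dpyj lldi zgxk
Hunk 5: at line 2 remove [anb,zbr,csewv] add [bflc] -> 8 lines: ulwr dfkdg hlfon bflc nif dpyj lldi zgxk
Hunk 6: at line 3 remove [nif,dpyj] add [wnhv,wpgzc] -> 8 lines: ulwr dfkdg hlfon bflc wnhv wpgzc lldi zgxk
Final line count: 8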